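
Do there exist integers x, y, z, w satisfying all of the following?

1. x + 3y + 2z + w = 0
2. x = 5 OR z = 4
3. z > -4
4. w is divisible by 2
Yes

Take x = 5, y = -1, z = 0, w = -2. Substituting into each constraint:
  (1) 5 + 3(-1) + 2(0) + (-2) = 0 ✓
  (2) x = 5, target 5 ✓ (first branch holds)
  (3) 0 > -4 ✓
  (4) -2 = 2 × -1, remainder 0 ✓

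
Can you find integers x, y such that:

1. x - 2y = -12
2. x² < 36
Yes

Take x = 0, y = 6. Substituting into each constraint:
  (1) 0 - 2(6) = -12 ✓
  (2) x² = (0)² = 0, and 0 < 36 ✓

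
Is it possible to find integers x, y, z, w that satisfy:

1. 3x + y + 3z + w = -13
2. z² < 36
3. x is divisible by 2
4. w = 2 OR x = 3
Yes

Take x = 0, y = -15, z = 0, w = 2. Substituting into each constraint:
  (1) 3(0) + (-15) + 3(0) + 2 = -13 ✓
  (2) z² = (0)² = 0, and 0 < 36 ✓
  (3) 0 = 2 × 0, remainder 0 ✓
  (4) w = 2, target 2 ✓ (first branch holds)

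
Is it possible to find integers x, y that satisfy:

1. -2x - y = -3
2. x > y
Yes

Take x = 2, y = -1. Substituting into each constraint:
  (1) -2(2) + 1 = -3 ✓
  (2) 2 > -1 ✓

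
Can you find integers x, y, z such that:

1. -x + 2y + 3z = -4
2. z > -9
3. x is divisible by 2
Yes

Take x = -2, y = 0, z = -2. Substituting into each constraint:
  (1) 2 + 2(0) + 3(-2) = -4 ✓
  (2) -2 > -9 ✓
  (3) -2 = 2 × -1, remainder 0 ✓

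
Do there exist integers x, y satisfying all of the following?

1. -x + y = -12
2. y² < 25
Yes

Take x = 12, y = 0. Substituting into each constraint:
  (1) (-12) + 0 = -12 ✓
  (2) y² = (0)² = 0, and 0 < 25 ✓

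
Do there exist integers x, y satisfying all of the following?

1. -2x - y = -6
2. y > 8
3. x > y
No

The full constraint system is jointly infeasible over the integers. Each constraint and what it forces:

  - -2x - y = -6: is a linear equation tying the variables together
  - y > 8: bounds one variable relative to a constant
  - x > y: bounds one variable relative to another variable

Propagating the comparison: x > y and y ≥ 9 give x ≥ 10. Range argument: with x ∈ [10, ∞], y ∈ [9, ∞], the left side of the equation is at most -29, but the right side is -6 > -29. No integer solution exists.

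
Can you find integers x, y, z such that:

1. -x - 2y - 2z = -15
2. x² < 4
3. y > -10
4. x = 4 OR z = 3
Yes

Take x = 1, y = 4, z = 3. Substituting into each constraint:
  (1) (-1) - 2(4) - 2(3) = -15 ✓
  (2) x² = (1)² = 1, and 1 < 4 ✓
  (3) 4 > -10 ✓
  (4) z = 3, target 3 ✓ (second branch holds)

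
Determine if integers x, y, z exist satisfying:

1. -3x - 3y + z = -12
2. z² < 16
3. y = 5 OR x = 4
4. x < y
Yes

Take x = -2, y = 5, z = -3. Substituting into each constraint:
  (1) -3(-2) - 3(5) + (-3) = -12 ✓
  (2) z² = (-3)² = 9, and 9 < 16 ✓
  (3) y = 5, target 5 ✓ (first branch holds)
  (4) -2 < 5 ✓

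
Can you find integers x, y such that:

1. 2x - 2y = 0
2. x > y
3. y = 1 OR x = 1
No

A contradictory subset is {2x - 2y = 0, x > y}. No integer assignment can satisfy these jointly:

  - 2x - 2y = 0: is a linear equation tying the variables together
  - x > y: bounds one variable relative to another variable

From the equation, x − y = 0, i.e. x − y = 0; but x > y requires x − y ≥ 1. Contradiction.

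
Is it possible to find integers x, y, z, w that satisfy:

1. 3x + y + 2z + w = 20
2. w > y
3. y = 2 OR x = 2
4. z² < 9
Yes

Take x = 1, y = 2, z = -1, w = 17. Substituting into each constraint:
  (1) 3(1) + 2 + 2(-1) + 17 = 20 ✓
  (2) 17 > 2 ✓
  (3) y = 2, target 2 ✓ (first branch holds)
  (4) z² = (-1)² = 1, and 1 < 9 ✓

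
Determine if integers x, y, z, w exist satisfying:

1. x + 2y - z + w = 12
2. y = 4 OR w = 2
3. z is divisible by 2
Yes

Take x = 3, y = 4, z = 0, w = 1. Substituting into each constraint:
  (1) 3 + 2(4) + 0 + 1 = 12 ✓
  (2) y = 4, target 4 ✓ (first branch holds)
  (3) 0 = 2 × 0, remainder 0 ✓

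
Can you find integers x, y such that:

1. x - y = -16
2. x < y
Yes

Take x = 0, y = 16. Substituting into each constraint:
  (1) 0 + (-16) = -16 ✓
  (2) 0 < 16 ✓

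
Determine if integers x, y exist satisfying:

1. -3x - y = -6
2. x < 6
Yes

Take x = 2, y = 0. Substituting into each constraint:
  (1) -3(2) + 0 = -6 ✓
  (2) 2 < 6 ✓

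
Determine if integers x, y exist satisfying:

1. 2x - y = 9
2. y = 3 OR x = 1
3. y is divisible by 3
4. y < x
Yes

Take x = 6, y = 3. Substituting into each constraint:
  (1) 2(6) + (-3) = 9 ✓
  (2) y = 3, target 3 ✓ (first branch holds)
  (3) 3 = 3 × 1, remainder 0 ✓
  (4) 3 < 6 ✓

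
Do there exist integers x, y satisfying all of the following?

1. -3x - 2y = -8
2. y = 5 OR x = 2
Yes

Take x = 2, y = 1. Substituting into each constraint:
  (1) -3(2) - 2(1) = -8 ✓
  (2) x = 2, target 2 ✓ (second branch holds)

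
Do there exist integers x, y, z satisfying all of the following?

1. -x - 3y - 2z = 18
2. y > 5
Yes

Take x = 0, y = 6, z = -18. Substituting into each constraint:
  (1) 0 - 3(6) - 2(-18) = 18 ✓
  (2) 6 > 5 ✓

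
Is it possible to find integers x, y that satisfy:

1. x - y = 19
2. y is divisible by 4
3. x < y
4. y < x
No

A contradictory subset is {x < y, y < x}. No integer assignment can satisfy these jointly:

  - x < y: bounds one variable relative to another variable
  - y < x: bounds one variable relative to another variable

Direct contradiction: y > x and x > y cannot both hold.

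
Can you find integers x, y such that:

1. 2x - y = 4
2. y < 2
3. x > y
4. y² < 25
Yes

Take x = 2, y = 0. Substituting into each constraint:
  (1) 2(2) + 0 = 4 ✓
  (2) 0 < 2 ✓
  (3) 2 > 0 ✓
  (4) y² = (0)² = 0, and 0 < 25 ✓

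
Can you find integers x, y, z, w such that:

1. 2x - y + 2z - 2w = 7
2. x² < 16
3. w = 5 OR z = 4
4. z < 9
Yes

Take x = 0, y = -1, z = 8, w = 5. Substituting into each constraint:
  (1) 2(0) + 1 + 2(8) - 2(5) = 7 ✓
  (2) x² = (0)² = 0, and 0 < 16 ✓
  (3) w = 5, target 5 ✓ (first branch holds)
  (4) 8 < 9 ✓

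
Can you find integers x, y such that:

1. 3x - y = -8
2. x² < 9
Yes

Take x = -2, y = 2. Substituting into each constraint:
  (1) 3(-2) + (-2) = -8 ✓
  (2) x² = (-2)² = 4, and 4 < 9 ✓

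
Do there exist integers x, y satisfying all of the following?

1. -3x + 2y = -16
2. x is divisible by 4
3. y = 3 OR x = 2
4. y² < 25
No

A contradictory subset is {-3x + 2y = -16, x is divisible by 4, y = 3 OR x = 2}. No integer assignment can satisfy these jointly:

  - -3x + 2y = -16: is a linear equation tying the variables together
  - x is divisible by 4: restricts x to multiples of 4
  - y = 3 OR x = 2: forces a choice: either y = 3 or x = 2

Split on the disjunction (y = 3 OR x = 2):
  • If y = 3: with y = 3, writing x = 4x', every remaining term of the linear equation is divisible by 12, so the left side is ≡ 0 (mod 12); but the right side -22 ≡ 2 (mod 12). No integers can satisfy it.
  • If x = 2: this contradicts the divisibility constraint — 2 is not a multiple of 4.
Both branches are infeasible, so the system has no integer solution.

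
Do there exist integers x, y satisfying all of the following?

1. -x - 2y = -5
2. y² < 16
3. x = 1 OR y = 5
Yes

Take x = 1, y = 2. Substituting into each constraint:
  (1) (-1) - 2(2) = -5 ✓
  (2) y² = (2)² = 4, and 4 < 16 ✓
  (3) x = 1, target 1 ✓ (first branch holds)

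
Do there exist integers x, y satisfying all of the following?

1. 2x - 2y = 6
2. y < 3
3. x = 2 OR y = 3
Yes

Take x = 2, y = -1. Substituting into each constraint:
  (1) 2(2) - 2(-1) = 6 ✓
  (2) -1 < 3 ✓
  (3) x = 2, target 2 ✓ (first branch holds)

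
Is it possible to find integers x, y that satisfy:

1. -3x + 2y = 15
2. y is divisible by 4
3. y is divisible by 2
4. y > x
Yes

Take x = -5, y = 0. Substituting into each constraint:
  (1) -3(-5) + 2(0) = 15 ✓
  (2) 0 = 4 × 0, remainder 0 ✓
  (3) 0 = 2 × 0, remainder 0 ✓
  (4) 0 > -5 ✓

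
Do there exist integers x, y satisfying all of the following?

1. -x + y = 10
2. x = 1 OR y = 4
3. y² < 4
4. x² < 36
No

A contradictory subset is {-x + y = 10, x = 1 OR y = 4, y² < 4}. No integer assignment can satisfy these jointly:

  - -x + y = 10: is a linear equation tying the variables together
  - x = 1 OR y = 4: forces a choice: either x = 1 or y = 4
  - y² < 4: restricts y to |y| ≤ 1

Split on the disjunction (x = 1 OR y = 4):
  • If x = 1: the equation forces y = 11, but y² < 4 requires |y| ≤ 1.
  • If y = 4: this contradicts y² < 4, which requires |y| ≤ 1.
Both branches are infeasible, so the system has no integer solution.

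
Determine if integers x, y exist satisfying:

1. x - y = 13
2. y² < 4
Yes

Take x = 13, y = 0. Substituting into each constraint:
  (1) 13 + 0 = 13 ✓
  (2) y² = (0)² = 0, and 0 < 4 ✓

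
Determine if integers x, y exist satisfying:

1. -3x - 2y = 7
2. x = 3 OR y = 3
Yes

Take x = 3, y = -8. Substituting into each constraint:
  (1) -3(3) - 2(-8) = 7 ✓
  (2) x = 3, target 3 ✓ (first branch holds)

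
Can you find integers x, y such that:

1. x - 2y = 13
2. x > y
Yes

Take x = 1, y = -6. Substituting into each constraint:
  (1) 1 - 2(-6) = 13 ✓
  (2) 1 > -6 ✓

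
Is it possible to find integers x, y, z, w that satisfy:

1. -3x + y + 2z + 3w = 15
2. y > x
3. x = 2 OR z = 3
Yes

Take x = 2, y = 3, z = 3, w = 4. Substituting into each constraint:
  (1) -3(2) + 3 + 2(3) + 3(4) = 15 ✓
  (2) 3 > 2 ✓
  (3) x = 2, target 2 ✓ (first branch holds)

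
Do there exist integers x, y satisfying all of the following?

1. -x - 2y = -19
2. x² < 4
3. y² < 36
No

The full constraint system is jointly infeasible over the integers. Each constraint and what it forces:

  - -x - 2y = -19: is a linear equation tying the variables together
  - x² < 4: restricts x to |x| ≤ 1
  - y² < 36: restricts y to |y| ≤ 5

Range argument: with x ∈ [-1, 1], y ∈ [-5, 5], the left side of the equation is at least -11, but the right side is -19 < -11. No integer solution exists.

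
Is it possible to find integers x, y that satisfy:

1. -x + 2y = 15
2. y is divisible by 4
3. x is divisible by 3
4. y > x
Yes

Take x = -15, y = 0. Substituting into each constraint:
  (1) 15 + 2(0) = 15 ✓
  (2) 0 = 4 × 0, remainder 0 ✓
  (3) -15 = 3 × -5, remainder 0 ✓
  (4) 0 > -15 ✓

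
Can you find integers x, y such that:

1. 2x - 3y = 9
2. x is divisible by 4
Yes

Take x = 0, y = -3. Substituting into each constraint:
  (1) 2(0) - 3(-3) = 9 ✓
  (2) 0 = 4 × 0, remainder 0 ✓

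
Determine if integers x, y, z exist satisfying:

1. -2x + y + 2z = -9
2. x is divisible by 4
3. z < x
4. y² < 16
Yes

Take x = 0, y = 1, z = -5. Substituting into each constraint:
  (1) -2(0) + 1 + 2(-5) = -9 ✓
  (2) 0 = 4 × 0, remainder 0 ✓
  (3) -5 < 0 ✓
  (4) y² = (1)² = 1, and 1 < 16 ✓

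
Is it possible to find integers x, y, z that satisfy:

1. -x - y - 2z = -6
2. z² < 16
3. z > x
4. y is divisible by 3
Yes

Take x = 0, y = 0, z = 3. Substituting into each constraint:
  (1) 0 + 0 - 2(3) = -6 ✓
  (2) z² = (3)² = 9, and 9 < 16 ✓
  (3) 3 > 0 ✓
  (4) 0 = 3 × 0, remainder 0 ✓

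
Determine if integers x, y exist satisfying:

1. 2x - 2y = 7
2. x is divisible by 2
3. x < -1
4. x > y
No

Even the single constraint (2x - 2y = 7) is infeasible over the integers.

  - 2x - 2y = 7: every term on the left is divisible by 2, so the LHS ≡ 0 (mod 2), but the RHS 7 is not — no integer solution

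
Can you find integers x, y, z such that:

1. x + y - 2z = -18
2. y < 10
Yes

Take x = 0, y = -18, z = 0. Substituting into each constraint:
  (1) 0 + (-18) - 2(0) = -18 ✓
  (2) -18 < 10 ✓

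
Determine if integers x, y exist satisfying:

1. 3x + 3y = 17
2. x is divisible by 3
No

Even the single constraint (3x + 3y = 17) is infeasible over the integers.

  - 3x + 3y = 17: every term on the left is divisible by 3, so the LHS ≡ 0 (mod 3), but the RHS 17 is not — no integer solution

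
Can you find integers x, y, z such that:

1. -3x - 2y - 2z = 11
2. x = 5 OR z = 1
Yes

Take x = -5, y = 1, z = 1. Substituting into each constraint:
  (1) -3(-5) - 2(1) - 2(1) = 11 ✓
  (2) z = 1, target 1 ✓ (second branch holds)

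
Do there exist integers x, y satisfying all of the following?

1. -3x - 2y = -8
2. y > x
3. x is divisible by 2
Yes

Take x = 0, y = 4. Substituting into each constraint:
  (1) -3(0) - 2(4) = -8 ✓
  (2) 4 > 0 ✓
  (3) 0 = 2 × 0, remainder 0 ✓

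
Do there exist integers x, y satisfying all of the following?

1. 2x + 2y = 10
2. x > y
Yes

Take x = 3, y = 2. Substituting into each constraint:
  (1) 2(3) + 2(2) = 10 ✓
  (2) 3 > 2 ✓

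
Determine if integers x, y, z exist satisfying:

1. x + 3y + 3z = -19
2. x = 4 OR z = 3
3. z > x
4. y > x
Yes

Take x = -10, y = -6, z = 3. Substituting into each constraint:
  (1) (-10) + 3(-6) + 3(3) = -19 ✓
  (2) z = 3, target 3 ✓ (second branch holds)
  (3) 3 > -10 ✓
  (4) -6 > -10 ✓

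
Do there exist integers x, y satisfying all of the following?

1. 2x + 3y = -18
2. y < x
Yes

Take x = -3, y = -4. Substituting into each constraint:
  (1) 2(-3) + 3(-4) = -18 ✓
  (2) -4 < -3 ✓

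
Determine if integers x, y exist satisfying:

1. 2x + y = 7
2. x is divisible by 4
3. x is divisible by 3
Yes

Take x = 0, y = 7. Substituting into each constraint:
  (1) 2(0) + 7 = 7 ✓
  (2) 0 = 4 × 0, remainder 0 ✓
  (3) 0 = 3 × 0, remainder 0 ✓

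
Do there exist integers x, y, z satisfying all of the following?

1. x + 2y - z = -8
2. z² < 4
Yes

Take x = -8, y = 0, z = 0. Substituting into each constraint:
  (1) (-8) + 2(0) + 0 = -8 ✓
  (2) z² = (0)² = 0, and 0 < 4 ✓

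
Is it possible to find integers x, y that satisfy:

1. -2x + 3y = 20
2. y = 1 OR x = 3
No

The full constraint system is jointly infeasible over the integers. Each constraint and what it forces:

  - -2x + 3y = 20: is a linear equation tying the variables together
  - y = 1 OR x = 3: forces a choice: either y = 1 or x = 3

Split on the disjunction (y = 1 OR x = 3):
  • If y = 1: with y = 1, every remaining term of the linear equation is divisible by 2, so the left side is ≡ 0 (mod 2); but the right side 17 ≡ 1 (mod 2). No integers can satisfy it.
  • If x = 3: with x = 3, every remaining term of the linear equation is divisible by 3, so the left side is ≡ 0 (mod 3); but the right side 26 ≡ 2 (mod 3). No integers can satisfy it.
Both branches are infeasible, so the system has no integer solution.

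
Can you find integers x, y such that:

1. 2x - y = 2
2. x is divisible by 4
Yes

Take x = 0, y = -2. Substituting into each constraint:
  (1) 2(0) + 2 = 2 ✓
  (2) 0 = 4 × 0, remainder 0 ✓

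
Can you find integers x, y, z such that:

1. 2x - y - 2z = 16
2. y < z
Yes

Take x = 9, y = 0, z = 1. Substituting into each constraint:
  (1) 2(9) + 0 - 2(1) = 16 ✓
  (2) 0 < 1 ✓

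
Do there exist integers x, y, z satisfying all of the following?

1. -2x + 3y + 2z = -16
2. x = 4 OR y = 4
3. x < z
Yes

Take x = 4, y = -6, z = 5. Substituting into each constraint:
  (1) -2(4) + 3(-6) + 2(5) = -16 ✓
  (2) x = 4, target 4 ✓ (first branch holds)
  (3) 4 < 5 ✓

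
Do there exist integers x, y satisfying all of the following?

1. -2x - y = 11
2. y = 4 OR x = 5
Yes

Take x = 5, y = -21. Substituting into each constraint:
  (1) -2(5) + 21 = 11 ✓
  (2) x = 5, target 5 ✓ (second branch holds)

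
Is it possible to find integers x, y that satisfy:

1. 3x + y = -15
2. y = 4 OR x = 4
Yes

Take x = 4, y = -27. Substituting into each constraint:
  (1) 3(4) + (-27) = -15 ✓
  (2) x = 4, target 4 ✓ (second branch holds)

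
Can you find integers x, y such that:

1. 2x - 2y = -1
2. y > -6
No

Even the single constraint (2x - 2y = -1) is infeasible over the integers.

  - 2x - 2y = -1: every term on the left is divisible by 2, so the LHS ≡ 0 (mod 2), but the RHS -1 is not — no integer solution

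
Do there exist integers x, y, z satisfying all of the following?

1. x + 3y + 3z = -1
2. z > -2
Yes

Take x = 2, y = -1, z = 0. Substituting into each constraint:
  (1) 2 + 3(-1) + 3(0) = -1 ✓
  (2) 0 > -2 ✓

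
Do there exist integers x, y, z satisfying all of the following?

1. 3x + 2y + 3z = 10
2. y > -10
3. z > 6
Yes

Take x = -5, y = 2, z = 7. Substituting into each constraint:
  (1) 3(-5) + 2(2) + 3(7) = 10 ✓
  (2) 2 > -10 ✓
  (3) 7 > 6 ✓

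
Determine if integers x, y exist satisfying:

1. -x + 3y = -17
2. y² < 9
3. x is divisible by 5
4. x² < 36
No

The full constraint system is jointly infeasible over the integers. Each constraint and what it forces:

  - -x + 3y = -17: is a linear equation tying the variables together
  - y² < 9: restricts y to |y| ≤ 2
  - x is divisible by 5: restricts x to multiples of 5
  - x² < 36: restricts x to |x| ≤ 5

Range argument: with x ∈ [-5, 5], y ∈ [-2, 2], the left side of the equation is at least -11, but the right side is -17 < -11. No integer solution exists.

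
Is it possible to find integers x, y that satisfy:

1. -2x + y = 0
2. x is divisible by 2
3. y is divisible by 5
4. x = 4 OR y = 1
No

A contradictory subset is {-2x + y = 0, y is divisible by 5, x = 4 OR y = 1}. No integer assignment can satisfy these jointly:

  - -2x + y = 0: is a linear equation tying the variables together
  - y is divisible by 5: restricts y to multiples of 5
  - x = 4 OR y = 1: forces a choice: either x = 4 or y = 1

Split on the disjunction (x = 4 OR y = 1):
  • If x = 4: with x = 4, writing y = 5y', every remaining term of the linear equation is divisible by 5, so the left side is ≡ 0 (mod 5); but the right side 8 ≡ 3 (mod 5). No integers can satisfy it.
  • If y = 1: this contradicts the divisibility constraint — 1 is not a multiple of 5.
Both branches are infeasible, so the system has no integer solution.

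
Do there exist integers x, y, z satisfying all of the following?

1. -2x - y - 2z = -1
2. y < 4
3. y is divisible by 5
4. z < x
Yes

Take x = 2, y = -5, z = 1. Substituting into each constraint:
  (1) -2(2) + 5 - 2(1) = -1 ✓
  (2) -5 < 4 ✓
  (3) -5 = 5 × -1, remainder 0 ✓
  (4) 1 < 2 ✓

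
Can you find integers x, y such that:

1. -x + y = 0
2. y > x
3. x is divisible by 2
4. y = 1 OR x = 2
No

A contradictory subset is {-x + y = 0, y > x}. No integer assignment can satisfy these jointly:

  - -x + y = 0: is a linear equation tying the variables together
  - y > x: bounds one variable relative to another variable

From the equation, x − y = 0, i.e. y − x = 0; but y > x requires y − x ≥ 1. Contradiction.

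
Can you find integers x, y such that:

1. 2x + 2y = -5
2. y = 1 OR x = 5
No

Even the single constraint (2x + 2y = -5) is infeasible over the integers.

  - 2x + 2y = -5: every term on the left is divisible by 2, so the LHS ≡ 0 (mod 2), but the RHS -5 is not — no integer solution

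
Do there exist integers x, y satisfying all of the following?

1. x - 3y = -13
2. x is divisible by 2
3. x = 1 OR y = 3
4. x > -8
Yes

Take x = -4, y = 3. Substituting into each constraint:
  (1) (-4) - 3(3) = -13 ✓
  (2) -4 = 2 × -2, remainder 0 ✓
  (3) y = 3, target 3 ✓ (second branch holds)
  (4) -4 > -8 ✓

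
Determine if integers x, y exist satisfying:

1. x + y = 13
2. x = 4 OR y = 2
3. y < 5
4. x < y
No

A contradictory subset is {x + y = 13, y < 5, x < y}. No integer assignment can satisfy these jointly:

  - x + y = 13: is a linear equation tying the variables together
  - y < 5: bounds one variable relative to a constant
  - x < y: bounds one variable relative to another variable

Propagating the comparison: x < y and y ≤ 4 give x ≤ 3. Range argument: with x ∈ [−∞, 3], y ∈ [−∞, 4], the left side of the equation is at most 7, but the right side is 13 > 7. No integer solution exists.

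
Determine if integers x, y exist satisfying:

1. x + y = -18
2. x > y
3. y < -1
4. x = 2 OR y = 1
Yes

Take x = 2, y = -20. Substituting into each constraint:
  (1) 2 + (-20) = -18 ✓
  (2) 2 > -20 ✓
  (3) -20 < -1 ✓
  (4) x = 2, target 2 ✓ (first branch holds)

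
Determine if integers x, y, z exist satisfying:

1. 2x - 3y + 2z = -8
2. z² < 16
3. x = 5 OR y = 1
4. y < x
Yes

Take x = 5, y = 4, z = -3. Substituting into each constraint:
  (1) 2(5) - 3(4) + 2(-3) = -8 ✓
  (2) z² = (-3)² = 9, and 9 < 16 ✓
  (3) x = 5, target 5 ✓ (first branch holds)
  (4) 4 < 5 ✓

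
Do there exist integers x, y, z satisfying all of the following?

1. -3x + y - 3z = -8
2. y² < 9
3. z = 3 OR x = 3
Yes

Take x = -1, y = -2, z = 3. Substituting into each constraint:
  (1) -3(-1) + (-2) - 3(3) = -8 ✓
  (2) y² = (-2)² = 4, and 4 < 9 ✓
  (3) z = 3, target 3 ✓ (first branch holds)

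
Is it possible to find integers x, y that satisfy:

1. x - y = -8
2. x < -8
Yes

Take x = -9, y = -1. Substituting into each constraint:
  (1) (-9) + 1 = -8 ✓
  (2) -9 < -8 ✓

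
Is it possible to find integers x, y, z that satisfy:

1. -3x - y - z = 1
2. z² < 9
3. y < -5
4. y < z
Yes

Take x = 1, y = -6, z = 2. Substituting into each constraint:
  (1) -3(1) + 6 + (-2) = 1 ✓
  (2) z² = (2)² = 4, and 4 < 9 ✓
  (3) -6 < -5 ✓
  (4) -6 < 2 ✓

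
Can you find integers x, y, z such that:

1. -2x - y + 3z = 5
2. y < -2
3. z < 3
Yes

Take x = 0, y = -5, z = 0. Substituting into each constraint:
  (1) -2(0) + 5 + 3(0) = 5 ✓
  (2) -5 < -2 ✓
  (3) 0 < 3 ✓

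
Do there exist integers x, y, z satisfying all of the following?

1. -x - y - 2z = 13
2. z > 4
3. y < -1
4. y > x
Yes

Take x = -21, y = -2, z = 5. Substituting into each constraint:
  (1) 21 + 2 - 2(5) = 13 ✓
  (2) 5 > 4 ✓
  (3) -2 < -1 ✓
  (4) -2 > -21 ✓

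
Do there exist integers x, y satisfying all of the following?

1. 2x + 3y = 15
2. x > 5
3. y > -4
Yes

Take x = 6, y = 1. Substituting into each constraint:
  (1) 2(6) + 3(1) = 15 ✓
  (2) 6 > 5 ✓
  (3) 1 > -4 ✓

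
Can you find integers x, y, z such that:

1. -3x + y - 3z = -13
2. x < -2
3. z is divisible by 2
Yes

Take x = -3, y = -22, z = 0. Substituting into each constraint:
  (1) -3(-3) + (-22) - 3(0) = -13 ✓
  (2) -3 < -2 ✓
  (3) 0 = 2 × 0, remainder 0 ✓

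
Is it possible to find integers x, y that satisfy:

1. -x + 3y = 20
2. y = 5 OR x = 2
Yes

Take x = -5, y = 5. Substituting into each constraint:
  (1) 5 + 3(5) = 20 ✓
  (2) y = 5, target 5 ✓ (first branch holds)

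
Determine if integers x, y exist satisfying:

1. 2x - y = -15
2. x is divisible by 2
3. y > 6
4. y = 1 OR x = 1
No

A contradictory subset is {x is divisible by 2, y > 6, y = 1 OR x = 1}. No integer assignment can satisfy these jointly:

  - x is divisible by 2: restricts x to multiples of 2
  - y > 6: bounds one variable relative to a constant
  - y = 1 OR x = 1: forces a choice: either y = 1 or x = 1

Split on the disjunction (y = 1 OR x = 1):
  • If y = 1: this contradicts the bound y ≥ 7.
  • If x = 1: this contradicts the divisibility constraint — 1 is not a multiple of 2.
Both branches are infeasible, so the system has no integer solution.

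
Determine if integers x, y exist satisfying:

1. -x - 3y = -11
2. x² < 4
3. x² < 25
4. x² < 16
Yes

Take x = -1, y = 4. Substituting into each constraint:
  (1) 1 - 3(4) = -11 ✓
  (2) x² = (-1)² = 1, and 1 < 4 ✓
  (3) x² = (-1)² = 1, and 1 < 25 ✓
  (4) x² = (-1)² = 1, and 1 < 16 ✓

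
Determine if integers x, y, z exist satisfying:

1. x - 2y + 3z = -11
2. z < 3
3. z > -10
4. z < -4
Yes

Take x = 4, y = 0, z = -5. Substituting into each constraint:
  (1) 4 - 2(0) + 3(-5) = -11 ✓
  (2) -5 < 3 ✓
  (3) -5 > -10 ✓
  (4) -5 < -4 ✓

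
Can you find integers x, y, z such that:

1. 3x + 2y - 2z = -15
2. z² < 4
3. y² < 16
Yes

Take x = -5, y = 0, z = 0. Substituting into each constraint:
  (1) 3(-5) + 2(0) - 2(0) = -15 ✓
  (2) z² = (0)² = 0, and 0 < 4 ✓
  (3) y² = (0)² = 0, and 0 < 16 ✓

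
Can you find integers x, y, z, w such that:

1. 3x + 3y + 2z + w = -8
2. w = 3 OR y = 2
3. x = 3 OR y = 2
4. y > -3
Yes

Take x = 3, y = 0, z = -10, w = 3. Substituting into each constraint:
  (1) 3(3) + 3(0) + 2(-10) + 3 = -8 ✓
  (2) w = 3, target 3 ✓ (first branch holds)
  (3) x = 3, target 3 ✓ (first branch holds)
  (4) 0 > -3 ✓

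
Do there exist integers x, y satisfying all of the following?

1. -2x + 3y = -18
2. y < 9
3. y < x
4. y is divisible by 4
Yes

Take x = 9, y = 0. Substituting into each constraint:
  (1) -2(9) + 3(0) = -18 ✓
  (2) 0 < 9 ✓
  (3) 0 < 9 ✓
  (4) 0 = 4 × 0, remainder 0 ✓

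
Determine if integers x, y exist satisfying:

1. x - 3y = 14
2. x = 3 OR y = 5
Yes

Take x = 29, y = 5. Substituting into each constraint:
  (1) 29 - 3(5) = 14 ✓
  (2) y = 5, target 5 ✓ (second branch holds)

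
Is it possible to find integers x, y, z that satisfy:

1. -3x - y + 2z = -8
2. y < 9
Yes

Take x = 2, y = 2, z = 0. Substituting into each constraint:
  (1) -3(2) + (-2) + 2(0) = -8 ✓
  (2) 2 < 9 ✓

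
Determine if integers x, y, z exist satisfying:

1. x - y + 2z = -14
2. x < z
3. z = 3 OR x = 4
Yes

Take x = 4, y = 28, z = 5. Substituting into each constraint:
  (1) 4 + (-28) + 2(5) = -14 ✓
  (2) 4 < 5 ✓
  (3) x = 4, target 4 ✓ (second branch holds)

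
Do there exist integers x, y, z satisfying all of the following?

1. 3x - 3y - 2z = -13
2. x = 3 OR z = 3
Yes

Take x = 3, y = 6, z = 2. Substituting into each constraint:
  (1) 3(3) - 3(6) - 2(2) = -13 ✓
  (2) x = 3, target 3 ✓ (first branch holds)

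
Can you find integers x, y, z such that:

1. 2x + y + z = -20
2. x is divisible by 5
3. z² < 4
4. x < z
Yes

Take x = 0, y = -21, z = 1. Substituting into each constraint:
  (1) 2(0) + (-21) + 1 = -20 ✓
  (2) 0 = 5 × 0, remainder 0 ✓
  (3) z² = (1)² = 1, and 1 < 4 ✓
  (4) 0 < 1 ✓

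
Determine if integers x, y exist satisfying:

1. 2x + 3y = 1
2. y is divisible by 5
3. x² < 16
No

The full constraint system is jointly infeasible over the integers. Each constraint and what it forces:

  - 2x + 3y = 1: is a linear equation tying the variables together
  - y is divisible by 5: restricts y to multiples of 5
  - x² < 16: restricts x to |x| ≤ 3

The bounds confine x to {-3, -2, -1, 0, 1, 2, 3}. For each value, substitute into the equation:
  • x = -3: the equation gives 3y = 7, so y would not be an integer.
  • x = -2: the equation gives 3y = 5, so y would not be an integer.
  • x = -1: the equation forces y = 1, but 5 does not divide 1.
  • x = 0: the equation gives 3y = 1, so y would not be an integer.
  • x = 1: the equation gives 3y = -1, so y would not be an integer.
  • x = 2: the equation forces y = -1, but 5 does not divide -1.
  • x = 3: the equation gives 3y = -5, so y would not be an integer.
Every case fails, so no integer solution exists.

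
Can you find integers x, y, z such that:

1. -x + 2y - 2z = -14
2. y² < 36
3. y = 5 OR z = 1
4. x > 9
Yes

Take x = 10, y = -1, z = 1. Substituting into each constraint:
  (1) (-10) + 2(-1) - 2(1) = -14 ✓
  (2) y² = (-1)² = 1, and 1 < 36 ✓
  (3) z = 1, target 1 ✓ (second branch holds)
  (4) 10 > 9 ✓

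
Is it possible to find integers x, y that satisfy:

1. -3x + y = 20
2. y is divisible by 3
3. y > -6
No

A contradictory subset is {-3x + y = 20, y is divisible by 3}. No integer assignment can satisfy these jointly:

  - -3x + y = 20: is a linear equation tying the variables together
  - y is divisible by 3: restricts y to multiples of 3

Modular obstruction: writing y = 3y', every remaining term of the linear equation is divisible by 3, so the left side is ≡ 0 (mod 3); but the right side 20 ≡ 2 (mod 3). No integers can satisfy it.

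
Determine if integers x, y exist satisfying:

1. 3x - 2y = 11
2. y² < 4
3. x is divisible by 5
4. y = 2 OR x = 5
No

A contradictory subset is {3x - 2y = 11, y² < 4, y = 2 OR x = 5}. No integer assignment can satisfy these jointly:

  - 3x - 2y = 11: is a linear equation tying the variables together
  - y² < 4: restricts y to |y| ≤ 1
  - y = 2 OR x = 5: forces a choice: either y = 2 or x = 5

Split on the disjunction (y = 2 OR x = 5):
  • If y = 2: this contradicts y² < 4, which requires |y| ≤ 1.
  • If x = 5: the equation forces y = 2, but y² < 4 requires |y| ≤ 1.
Both branches are infeasible, so the system has no integer solution.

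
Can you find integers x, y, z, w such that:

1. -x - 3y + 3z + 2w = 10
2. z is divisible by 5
Yes

Take x = -10, y = 0, z = 0, w = 0. Substituting into each constraint:
  (1) 10 - 3(0) + 3(0) + 2(0) = 10 ✓
  (2) 0 = 5 × 0, remainder 0 ✓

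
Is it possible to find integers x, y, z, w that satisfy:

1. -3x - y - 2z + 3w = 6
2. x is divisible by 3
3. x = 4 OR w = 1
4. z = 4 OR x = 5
Yes

Take x = 3, y = -20, z = 4, w = 1. Substituting into each constraint:
  (1) -3(3) + 20 - 2(4) + 3(1) = 6 ✓
  (2) 3 = 3 × 1, remainder 0 ✓
  (3) w = 1, target 1 ✓ (second branch holds)
  (4) z = 4, target 4 ✓ (first branch holds)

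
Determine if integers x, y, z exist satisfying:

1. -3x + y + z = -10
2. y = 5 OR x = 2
Yes

Take x = 0, y = 5, z = -15. Substituting into each constraint:
  (1) -3(0) + 5 + (-15) = -10 ✓
  (2) y = 5, target 5 ✓ (first branch holds)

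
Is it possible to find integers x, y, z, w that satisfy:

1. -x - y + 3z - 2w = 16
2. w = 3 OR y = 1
Yes

Take x = 1, y = 1, z = 0, w = -9. Substituting into each constraint:
  (1) (-1) + (-1) + 3(0) - 2(-9) = 16 ✓
  (2) y = 1, target 1 ✓ (second branch holds)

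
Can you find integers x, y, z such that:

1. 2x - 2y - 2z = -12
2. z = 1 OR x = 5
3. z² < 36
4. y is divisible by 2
Yes

Take x = -5, y = 0, z = 1. Substituting into each constraint:
  (1) 2(-5) - 2(0) - 2(1) = -12 ✓
  (2) z = 1, target 1 ✓ (first branch holds)
  (3) z² = (1)² = 1, and 1 < 36 ✓
  (4) 0 = 2 × 0, remainder 0 ✓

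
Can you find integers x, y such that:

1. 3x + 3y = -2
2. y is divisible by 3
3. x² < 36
No

Even the single constraint (3x + 3y = -2) is infeasible over the integers.

  - 3x + 3y = -2: every term on the left is divisible by 3, so the LHS ≡ 0 (mod 3), but the RHS -2 is not — no integer solution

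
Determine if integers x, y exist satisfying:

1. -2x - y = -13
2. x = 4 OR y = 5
Yes

Take x = 4, y = 5. Substituting into each constraint:
  (1) -2(4) + (-5) = -13 ✓
  (2) x = 4, target 4 ✓ (first branch holds)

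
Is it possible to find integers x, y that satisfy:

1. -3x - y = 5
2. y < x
Yes

Take x = 0, y = -5. Substituting into each constraint:
  (1) -3(0) + 5 = 5 ✓
  (2) -5 < 0 ✓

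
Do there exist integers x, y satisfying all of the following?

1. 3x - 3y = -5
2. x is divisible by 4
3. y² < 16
No

Even the single constraint (3x - 3y = -5) is infeasible over the integers.

  - 3x - 3y = -5: every term on the left is divisible by 3, so the LHS ≡ 0 (mod 3), but the RHS -5 is not — no integer solution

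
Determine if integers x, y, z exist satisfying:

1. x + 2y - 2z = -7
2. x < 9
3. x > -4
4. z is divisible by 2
Yes

Take x = -3, y = -2, z = 0. Substituting into each constraint:
  (1) (-3) + 2(-2) - 2(0) = -7 ✓
  (2) -3 < 9 ✓
  (3) -3 > -4 ✓
  (4) 0 = 2 × 0, remainder 0 ✓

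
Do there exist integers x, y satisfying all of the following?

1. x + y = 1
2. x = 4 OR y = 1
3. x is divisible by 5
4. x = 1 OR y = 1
Yes

Take x = 0, y = 1. Substituting into each constraint:
  (1) 0 + 1 = 1 ✓
  (2) y = 1, target 1 ✓ (second branch holds)
  (3) 0 = 5 × 0, remainder 0 ✓
  (4) y = 1, target 1 ✓ (second branch holds)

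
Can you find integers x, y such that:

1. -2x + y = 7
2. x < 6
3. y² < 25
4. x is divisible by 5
Yes

Take x = -5, y = -3. Substituting into each constraint:
  (1) -2(-5) + (-3) = 7 ✓
  (2) -5 < 6 ✓
  (3) y² = (-3)² = 9, and 9 < 25 ✓
  (4) -5 = 5 × -1, remainder 0 ✓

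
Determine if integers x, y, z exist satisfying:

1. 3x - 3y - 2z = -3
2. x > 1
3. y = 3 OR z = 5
Yes

Take x = 2, y = 3, z = 0. Substituting into each constraint:
  (1) 3(2) - 3(3) - 2(0) = -3 ✓
  (2) 2 > 1 ✓
  (3) y = 3, target 3 ✓ (first branch holds)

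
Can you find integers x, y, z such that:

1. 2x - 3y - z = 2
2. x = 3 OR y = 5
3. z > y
Yes

Take x = 3, y = 0, z = 4. Substituting into each constraint:
  (1) 2(3) - 3(0) + (-4) = 2 ✓
  (2) x = 3, target 3 ✓ (first branch holds)
  (3) 4 > 0 ✓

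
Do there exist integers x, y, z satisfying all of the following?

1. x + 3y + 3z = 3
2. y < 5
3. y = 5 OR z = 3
Yes

Take x = -6, y = 0, z = 3. Substituting into each constraint:
  (1) (-6) + 3(0) + 3(3) = 3 ✓
  (2) 0 < 5 ✓
  (3) z = 3, target 3 ✓ (second branch holds)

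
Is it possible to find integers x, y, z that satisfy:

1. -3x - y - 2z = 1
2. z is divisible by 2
Yes

Take x = 1, y = 0, z = -2. Substituting into each constraint:
  (1) -3(1) + 0 - 2(-2) = 1 ✓
  (2) -2 = 2 × -1, remainder 0 ✓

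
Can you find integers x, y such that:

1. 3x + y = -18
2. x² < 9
Yes

Take x = 0, y = -18. Substituting into each constraint:
  (1) 3(0) + (-18) = -18 ✓
  (2) x² = (0)² = 0, and 0 < 9 ✓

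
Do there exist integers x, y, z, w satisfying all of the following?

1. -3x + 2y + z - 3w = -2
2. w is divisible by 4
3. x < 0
Yes

Take x = -1, y = 0, z = -5, w = 0. Substituting into each constraint:
  (1) -3(-1) + 2(0) + (-5) - 3(0) = -2 ✓
  (2) 0 = 4 × 0, remainder 0 ✓
  (3) -1 < 0 ✓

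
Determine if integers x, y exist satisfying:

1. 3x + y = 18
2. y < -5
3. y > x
No

The full constraint system is jointly infeasible over the integers. Each constraint and what it forces:

  - 3x + y = 18: is a linear equation tying the variables together
  - y < -5: bounds one variable relative to a constant
  - y > x: bounds one variable relative to another variable

Propagating the comparison: x < y and y ≤ -6 give x ≤ -7. Range argument: with x ∈ [−∞, -7], y ∈ [−∞, -6], the left side of the equation is at most -27, but the right side is 18 > -27. No integer solution exists.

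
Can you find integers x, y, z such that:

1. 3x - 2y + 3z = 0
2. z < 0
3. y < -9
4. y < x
Yes

Take x = 0, y = -12, z = -8. Substituting into each constraint:
  (1) 3(0) - 2(-12) + 3(-8) = 0 ✓
  (2) -8 < 0 ✓
  (3) -12 < -9 ✓
  (4) -12 < 0 ✓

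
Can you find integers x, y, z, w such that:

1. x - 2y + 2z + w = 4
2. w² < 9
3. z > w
Yes

Take x = 1, y = -2, z = 0, w = -1. Substituting into each constraint:
  (1) 1 - 2(-2) + 2(0) + (-1) = 4 ✓
  (2) w² = (-1)² = 1, and 1 < 9 ✓
  (3) 0 > -1 ✓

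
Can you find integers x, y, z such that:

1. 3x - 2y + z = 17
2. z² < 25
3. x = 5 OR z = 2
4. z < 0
Yes

Take x = 5, y = -2, z = -2. Substituting into each constraint:
  (1) 3(5) - 2(-2) + (-2) = 17 ✓
  (2) z² = (-2)² = 4, and 4 < 25 ✓
  (3) x = 5, target 5 ✓ (first branch holds)
  (4) -2 < 0 ✓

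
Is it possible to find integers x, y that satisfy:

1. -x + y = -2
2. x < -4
Yes

Take x = -5, y = -7. Substituting into each constraint:
  (1) 5 + (-7) = -2 ✓
  (2) -5 < -4 ✓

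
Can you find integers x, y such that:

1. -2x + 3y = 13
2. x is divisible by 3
No

The full constraint system is jointly infeasible over the integers. Each constraint and what it forces:

  - -2x + 3y = 13: is a linear equation tying the variables together
  - x is divisible by 3: restricts x to multiples of 3

Modular obstruction: writing x = 3x', every remaining term of the linear equation is divisible by 3, so the left side is ≡ 0 (mod 3); but the right side 13 ≡ 1 (mod 3). No integers can satisfy it.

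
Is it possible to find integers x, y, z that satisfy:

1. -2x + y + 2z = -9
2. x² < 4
Yes

Take x = 0, y = -9, z = 0. Substituting into each constraint:
  (1) -2(0) + (-9) + 2(0) = -9 ✓
  (2) x² = (0)² = 0, and 0 < 4 ✓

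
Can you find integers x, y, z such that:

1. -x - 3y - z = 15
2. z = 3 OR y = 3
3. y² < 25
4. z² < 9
Yes

Take x = -24, y = 3, z = 0. Substituting into each constraint:
  (1) 24 - 3(3) + 0 = 15 ✓
  (2) y = 3, target 3 ✓ (second branch holds)
  (3) y² = (3)² = 9, and 9 < 25 ✓
  (4) z² = (0)² = 0, and 0 < 9 ✓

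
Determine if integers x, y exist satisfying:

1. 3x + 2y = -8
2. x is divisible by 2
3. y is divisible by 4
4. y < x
Yes

Take x = 0, y = -4. Substituting into each constraint:
  (1) 3(0) + 2(-4) = -8 ✓
  (2) 0 = 2 × 0, remainder 0 ✓
  (3) -4 = 4 × -1, remainder 0 ✓
  (4) -4 < 0 ✓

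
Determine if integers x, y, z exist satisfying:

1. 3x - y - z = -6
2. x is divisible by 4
Yes

Take x = 0, y = 6, z = 0. Substituting into each constraint:
  (1) 3(0) + (-6) + 0 = -6 ✓
  (2) 0 = 4 × 0, remainder 0 ✓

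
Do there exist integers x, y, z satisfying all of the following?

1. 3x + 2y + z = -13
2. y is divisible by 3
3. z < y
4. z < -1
Yes

Take x = -3, y = 0, z = -4. Substituting into each constraint:
  (1) 3(-3) + 2(0) + (-4) = -13 ✓
  (2) 0 = 3 × 0, remainder 0 ✓
  (3) -4 < 0 ✓
  (4) -4 < -1 ✓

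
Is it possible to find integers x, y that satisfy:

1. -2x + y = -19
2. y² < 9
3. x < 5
No

The full constraint system is jointly infeasible over the integers. Each constraint and what it forces:

  - -2x + y = -19: is a linear equation tying the variables together
  - y² < 9: restricts y to |y| ≤ 2
  - x < 5: bounds one variable relative to a constant

Range argument: with x ∈ [−∞, 4], y ∈ [-2, 2], the left side of the equation is at least -10, but the right side is -19 < -10. No integer solution exists.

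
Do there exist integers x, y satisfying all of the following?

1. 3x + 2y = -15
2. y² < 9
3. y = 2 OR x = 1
No

The full constraint system is jointly infeasible over the integers. Each constraint and what it forces:

  - 3x + 2y = -15: is a linear equation tying the variables together
  - y² < 9: restricts y to |y| ≤ 2
  - y = 2 OR x = 1: forces a choice: either y = 2 or x = 1

Split on the disjunction (y = 2 OR x = 1):
  • If y = 2: with y = 2, every remaining term of the linear equation is divisible by 3, so the left side is ≡ 0 (mod 3); but the right side -19 ≡ 2 (mod 3). No integers can satisfy it.
  • If x = 1: the equation forces y = -9, but y² < 9 requires |y| ≤ 2.
Both branches are infeasible, so the system has no integer solution.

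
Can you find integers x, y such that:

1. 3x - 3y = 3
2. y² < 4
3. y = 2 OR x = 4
No

The full constraint system is jointly infeasible over the integers. Each constraint and what it forces:

  - 3x - 3y = 3: is a linear equation tying the variables together
  - y² < 4: restricts y to |y| ≤ 1
  - y = 2 OR x = 4: forces a choice: either y = 2 or x = 4

Split on the disjunction (y = 2 OR x = 4):
  • If y = 2: this contradicts y² < 4, which requires |y| ≤ 1.
  • If x = 4: the equation forces y = 3, but y² < 4 requires |y| ≤ 1.
Both branches are infeasible, so the system has no integer solution.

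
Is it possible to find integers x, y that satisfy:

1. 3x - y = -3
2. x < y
Yes

Take x = -1, y = 0. Substituting into each constraint:
  (1) 3(-1) + 0 = -3 ✓
  (2) -1 < 0 ✓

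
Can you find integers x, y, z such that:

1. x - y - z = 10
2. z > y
Yes

Take x = 9, y = -1, z = 0. Substituting into each constraint:
  (1) 9 + 1 + 0 = 10 ✓
  (2) 0 > -1 ✓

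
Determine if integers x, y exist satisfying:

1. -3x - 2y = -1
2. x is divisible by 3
Yes

Take x = -3, y = 5. Substituting into each constraint:
  (1) -3(-3) - 2(5) = -1 ✓
  (2) -3 = 3 × -1, remainder 0 ✓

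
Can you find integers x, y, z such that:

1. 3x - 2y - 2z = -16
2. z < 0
Yes

Take x = -6, y = 0, z = -1. Substituting into each constraint:
  (1) 3(-6) - 2(0) - 2(-1) = -16 ✓
  (2) -1 < 0 ✓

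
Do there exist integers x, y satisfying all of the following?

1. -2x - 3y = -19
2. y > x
Yes

Take x = 2, y = 5. Substituting into each constraint:
  (1) -2(2) - 3(5) = -19 ✓
  (2) 5 > 2 ✓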